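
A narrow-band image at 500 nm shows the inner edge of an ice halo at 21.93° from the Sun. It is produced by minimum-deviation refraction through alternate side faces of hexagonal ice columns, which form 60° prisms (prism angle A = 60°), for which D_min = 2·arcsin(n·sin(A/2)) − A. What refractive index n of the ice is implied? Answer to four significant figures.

Rearranging: n = sin((D_min + A)/2) / sin(A/2).
(D_min + A)/2 = (21.93° + 60°)/2 = 40.965°.
n = sin 40.965° / sin 30° = 0.6556 / 0.5000 = 1.3112.

1.311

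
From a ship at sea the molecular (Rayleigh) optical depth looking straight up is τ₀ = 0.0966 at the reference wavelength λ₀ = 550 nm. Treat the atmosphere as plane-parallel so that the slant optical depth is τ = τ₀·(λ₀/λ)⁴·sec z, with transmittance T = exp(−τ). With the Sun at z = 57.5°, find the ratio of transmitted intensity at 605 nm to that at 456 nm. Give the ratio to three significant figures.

Airmass: sec 57.5° = 1.8612.
τ(605 nm) = 0.0966 × (550/605)⁴ × 1.8612 = 0.0966 × 0.6830 × 1.8612 = 0.1228.
τ(456 nm) = 0.0966 × (550/456)⁴ × 1.8612 = 0.0966 × 2.1164 × 1.8612 = 0.3805.
T(605)/T(456) = exp(τ_B − τ_A) = exp(0.2577) = 1.2940.

1.29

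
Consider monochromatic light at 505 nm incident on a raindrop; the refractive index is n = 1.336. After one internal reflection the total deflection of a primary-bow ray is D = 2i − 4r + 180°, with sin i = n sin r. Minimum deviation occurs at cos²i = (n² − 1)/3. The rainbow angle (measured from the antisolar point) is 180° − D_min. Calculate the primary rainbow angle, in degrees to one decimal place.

cos²i = (1.78490 − 1)/3 = 0.26163; i = arccos(0.51150) = 59.236°.
sin r = sin 59.236°/1.336 = 0.64318; r = 40.029°.
D_min = 2·59.236° − 4·40.029° + 180° = 138.356°.
Rainbow angle = 180° − D_min = 41.644°.

41.6°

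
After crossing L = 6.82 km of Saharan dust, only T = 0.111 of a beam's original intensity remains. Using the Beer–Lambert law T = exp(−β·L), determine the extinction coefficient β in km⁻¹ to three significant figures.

Beer–Lambert: T = exp(−βL) ⇒ β = −ln(T)/L = −ln(0.111)/6.82 = 2.1982/6.82 = 0.3223 km⁻¹.

0.322 km⁻¹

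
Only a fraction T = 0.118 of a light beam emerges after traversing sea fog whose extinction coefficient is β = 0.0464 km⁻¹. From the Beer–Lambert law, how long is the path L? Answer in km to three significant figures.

Beer–Lambert: T = exp(−βL) ⇒ L = −ln(T)/β = −ln(0.118)/0.0464 = 2.1371/0.0464 = 46.06 km.

46.1 km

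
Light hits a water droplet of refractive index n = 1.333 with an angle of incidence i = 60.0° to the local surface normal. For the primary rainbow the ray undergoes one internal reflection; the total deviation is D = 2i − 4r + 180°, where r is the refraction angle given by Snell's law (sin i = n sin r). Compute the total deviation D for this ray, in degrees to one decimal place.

sin r = sin 60.0° / 1.333 = 0.8660/1.333 = 0.6497; r = 40.52°.
D = 2·60.0° − 4·40.52° + 180° = 120.00° − 162.07° + 180° = 137.93°.

137.9°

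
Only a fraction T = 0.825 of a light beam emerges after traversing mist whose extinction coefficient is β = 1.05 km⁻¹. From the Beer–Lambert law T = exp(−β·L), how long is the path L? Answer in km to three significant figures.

Beer–Lambert: T = exp(−βL) ⇒ L = −ln(T)/β = −ln(0.825)/1.05 = 0.1924/1.05 = 0.1832 km.

0.183 km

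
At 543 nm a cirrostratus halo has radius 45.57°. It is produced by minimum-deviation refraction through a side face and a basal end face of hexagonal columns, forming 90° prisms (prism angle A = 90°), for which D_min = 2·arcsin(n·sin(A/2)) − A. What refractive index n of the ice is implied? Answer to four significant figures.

Rearranging: n = sin((D_min + A)/2) / sin(A/2).
(D_min + A)/2 = (45.57° + 90°)/2 = 67.785°.
n = sin 67.785° / sin 45° = 0.9258 / 0.7071 = 1.3092.

1.309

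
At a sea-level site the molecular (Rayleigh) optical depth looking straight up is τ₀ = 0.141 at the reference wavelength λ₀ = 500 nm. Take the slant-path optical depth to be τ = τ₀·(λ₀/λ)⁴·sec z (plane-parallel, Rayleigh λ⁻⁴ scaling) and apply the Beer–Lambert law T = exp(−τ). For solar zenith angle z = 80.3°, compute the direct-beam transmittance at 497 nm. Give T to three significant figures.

sec 80.3° = 5.9351.
τ = 0.141 × (500/497)⁴ × 5.9351 = 0.141 × 1.0244 × 5.9351 = 0.8572.
T = exp(−0.8572) = 0.4243.

0.424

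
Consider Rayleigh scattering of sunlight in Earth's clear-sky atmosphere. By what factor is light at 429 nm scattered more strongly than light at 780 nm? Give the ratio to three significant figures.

Rayleigh scattering ∝ λ⁻⁴, so the ratio of coefficients is the inverse fourth power of the wavelength ratio.
σ(429)/σ(780) = (780/429)⁴ = (1.8182)⁴ = 10.93.

10.9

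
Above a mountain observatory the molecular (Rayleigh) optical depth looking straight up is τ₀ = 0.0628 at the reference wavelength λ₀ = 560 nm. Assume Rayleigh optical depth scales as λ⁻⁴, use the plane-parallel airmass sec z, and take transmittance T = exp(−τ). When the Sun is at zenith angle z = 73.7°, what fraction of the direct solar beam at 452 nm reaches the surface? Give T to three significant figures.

0.590

sec 73.7° = 3.5629.
τ = 0.0628 × (560/452)⁴ × 3.5629 = 0.0628 × 2.3561 × 3.5629 = 0.5272.
T = exp(−0.5272) = 0.5903.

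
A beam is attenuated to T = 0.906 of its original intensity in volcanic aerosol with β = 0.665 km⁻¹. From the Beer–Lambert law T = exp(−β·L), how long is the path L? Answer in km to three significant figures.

0.148 km

Beer–Lambert: T = exp(−βL) ⇒ L = −ln(T)/β = −ln(0.906)/0.665 = 0.0987/0.665 = 0.1484 km.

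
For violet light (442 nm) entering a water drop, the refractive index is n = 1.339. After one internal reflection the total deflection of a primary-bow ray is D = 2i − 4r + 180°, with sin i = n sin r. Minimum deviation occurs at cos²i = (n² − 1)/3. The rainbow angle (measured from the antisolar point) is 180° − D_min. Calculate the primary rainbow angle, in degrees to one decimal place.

cos²i = (1.79292 − 1)/3 = 0.26431; i = arccos(0.51411) = 59.062°.
sin r = sin 59.062°/1.339 = 0.64057; r = 39.834°.
D_min = 2·59.062° − 4·39.834° + 180° = 138.786°.
Rainbow angle = 180° − D_min = 41.214°.

41.2°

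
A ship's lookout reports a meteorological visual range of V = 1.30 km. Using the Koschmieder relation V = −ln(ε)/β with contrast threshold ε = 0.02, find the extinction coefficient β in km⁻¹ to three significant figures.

β = −ln(0.02) / V = 3.912 / 1.30 = 3.0092 km⁻¹.

3.01 km⁻¹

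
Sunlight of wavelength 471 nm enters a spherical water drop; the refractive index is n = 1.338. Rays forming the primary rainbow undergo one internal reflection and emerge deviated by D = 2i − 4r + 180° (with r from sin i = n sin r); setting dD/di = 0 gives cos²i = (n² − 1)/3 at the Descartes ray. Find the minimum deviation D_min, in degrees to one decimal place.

cos²i = (1.79024 − 1)/3 = 0.26341; i = arccos(0.51324) = 59.120°.
sin r = sin 59.120°/1.338 = 0.64144; r = 39.899°.
D_min = 2·59.120° − 4·39.899° + 180° = 138.643°.

138.6°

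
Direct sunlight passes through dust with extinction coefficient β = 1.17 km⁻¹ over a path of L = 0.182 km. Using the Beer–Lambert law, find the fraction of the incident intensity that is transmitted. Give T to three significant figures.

τ = β·L = 1.17 × 0.182 = 0.2129.
T = exp(−0.2129) = 0.8082.

0.808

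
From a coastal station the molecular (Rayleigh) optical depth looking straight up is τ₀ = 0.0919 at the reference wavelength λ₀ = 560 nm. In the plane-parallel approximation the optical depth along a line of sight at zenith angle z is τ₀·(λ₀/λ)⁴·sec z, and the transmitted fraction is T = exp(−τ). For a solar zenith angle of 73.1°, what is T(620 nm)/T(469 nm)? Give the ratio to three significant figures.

Airmass: sec 73.1° = 3.4399.
τ(620 nm) = 0.0919 × (560/620)⁴ × 3.4399 = 0.0919 × 0.6656 × 3.4399 = 0.2104.
τ(469 nm) = 0.0919 × (560/469)⁴ × 3.4399 = 0.0919 × 2.0326 × 3.4399 = 0.6426.
T(620)/T(469) = exp(τ_B − τ_A) = exp(0.4322) = 1.5406.

1.54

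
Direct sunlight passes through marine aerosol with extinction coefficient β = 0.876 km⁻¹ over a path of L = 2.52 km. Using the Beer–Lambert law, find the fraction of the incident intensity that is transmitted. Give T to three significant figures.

τ = β·L = 0.876 × 2.52 = 2.2075.
T = exp(−2.2075) = 0.1100.

0.110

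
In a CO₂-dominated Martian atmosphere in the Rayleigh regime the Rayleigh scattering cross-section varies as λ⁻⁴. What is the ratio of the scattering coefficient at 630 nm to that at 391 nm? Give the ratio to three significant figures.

0.148

Rayleigh scattering ∝ λ⁻⁴, so the ratio of coefficients is the inverse fourth power of the wavelength ratio.
σ(630)/σ(391) = (391/630)⁴ = (0.6206)⁴ = 0.1484.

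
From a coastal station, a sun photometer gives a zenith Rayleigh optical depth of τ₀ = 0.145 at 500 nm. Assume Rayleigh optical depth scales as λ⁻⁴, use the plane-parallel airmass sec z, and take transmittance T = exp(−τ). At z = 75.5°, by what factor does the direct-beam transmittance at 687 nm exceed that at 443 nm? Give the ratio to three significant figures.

2.18

Airmass: sec 75.5° = 3.9939.
τ(687 nm) = 0.145 × (500/687)⁴ × 3.9939 = 0.145 × 0.2806 × 3.9939 = 0.1625.
τ(443 nm) = 0.145 × (500/443)⁴ × 3.9939 = 0.145 × 1.6228 × 3.9939 = 0.9398.
T(687)/T(443) = exp(τ_B − τ_A) = exp(0.7773) = 2.1756.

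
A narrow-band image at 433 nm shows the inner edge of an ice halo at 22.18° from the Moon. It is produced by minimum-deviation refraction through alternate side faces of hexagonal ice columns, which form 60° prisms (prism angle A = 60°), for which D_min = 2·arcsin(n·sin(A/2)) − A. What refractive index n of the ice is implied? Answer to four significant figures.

Rearranging: n = sin((D_min + A)/2) / sin(A/2).
(D_min + A)/2 = (22.18° + 60°)/2 = 41.090°.
n = sin 41.090° / sin 30° = 0.6572 / 0.5000 = 1.3145.

1.314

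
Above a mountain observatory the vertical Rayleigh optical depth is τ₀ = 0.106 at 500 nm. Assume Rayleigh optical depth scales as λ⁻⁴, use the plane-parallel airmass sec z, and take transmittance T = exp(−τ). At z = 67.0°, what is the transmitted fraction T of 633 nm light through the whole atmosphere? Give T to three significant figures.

0.900

sec 67.0° = 2.5593.
τ = 0.106 × (500/633)⁴ × 2.5593 = 0.106 × 0.3893 × 2.5593 = 0.1056.
T = exp(−0.1056) = 0.8998.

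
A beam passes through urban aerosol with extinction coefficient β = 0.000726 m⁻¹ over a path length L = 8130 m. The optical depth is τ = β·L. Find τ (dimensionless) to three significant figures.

τ = β·L = 0.000726 × 8130 = 5.9024.

5.90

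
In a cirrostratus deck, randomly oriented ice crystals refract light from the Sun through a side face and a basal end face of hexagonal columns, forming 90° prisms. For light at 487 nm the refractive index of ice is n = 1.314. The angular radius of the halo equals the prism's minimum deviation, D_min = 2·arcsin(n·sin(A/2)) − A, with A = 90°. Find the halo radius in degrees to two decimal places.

46.60°

n·sin(A/2) = 1.314 × sin 45° = 1.314 × 0.7071 = 0.9291.
D_min = 2·arcsin(0.9291) − 90° = 2 × 68.301° − 90° = 46.602°.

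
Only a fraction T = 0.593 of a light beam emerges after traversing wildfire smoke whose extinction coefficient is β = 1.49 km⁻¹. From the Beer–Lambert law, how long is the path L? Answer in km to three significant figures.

Beer–Lambert: T = exp(−βL) ⇒ L = −ln(T)/β = −ln(0.593)/1.49 = 0.5226/1.49 = 0.3507 km.

0.351 km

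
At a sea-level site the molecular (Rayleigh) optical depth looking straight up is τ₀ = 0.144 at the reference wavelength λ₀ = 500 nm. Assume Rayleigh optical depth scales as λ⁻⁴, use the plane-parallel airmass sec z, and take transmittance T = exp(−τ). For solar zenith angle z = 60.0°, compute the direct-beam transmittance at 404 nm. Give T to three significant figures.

0.509

sec 60.0° = 2.0000.
τ = 0.144 × (500/404)⁴ × 2.0000 = 0.144 × 2.3461 × 2.0000 = 0.6757.
T = exp(−0.6757) = 0.5088.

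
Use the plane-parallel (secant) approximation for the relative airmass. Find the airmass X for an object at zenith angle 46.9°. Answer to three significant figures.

X = sec z = 1/cos 46.9° = 1/0.6833 = 1.4635.

1.46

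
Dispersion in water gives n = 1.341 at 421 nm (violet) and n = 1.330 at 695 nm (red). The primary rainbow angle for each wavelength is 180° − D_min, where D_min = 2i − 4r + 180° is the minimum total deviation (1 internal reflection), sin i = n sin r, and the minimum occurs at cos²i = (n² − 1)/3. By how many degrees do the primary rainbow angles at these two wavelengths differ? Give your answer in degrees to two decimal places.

At 421 nm (n = 1.341): cos²i = 0.26609 → i = 58.946°, r = 39.705°, D_min = 139.071°, rainbow angle = 40.929°.
At 695 nm (n = 1.330): cos²i = 0.25630 → i = 59.585°, r = 40.422°, D_min = 137.484°, rainbow angle = 42.516°.
Angular width = |40.929° − 42.516°| = 1.588°.

1.59°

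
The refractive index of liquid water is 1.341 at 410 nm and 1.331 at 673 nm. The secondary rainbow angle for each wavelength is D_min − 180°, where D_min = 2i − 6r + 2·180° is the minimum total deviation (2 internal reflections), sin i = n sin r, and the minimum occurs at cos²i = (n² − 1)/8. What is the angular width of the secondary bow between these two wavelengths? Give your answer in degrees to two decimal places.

2.60°

At 410 nm (n = 1.341): cos²i = 0.09979 → i = 71.586°, r = 45.034°, D_min = 232.966°, rainbow angle = 52.966°.
At 673 nm (n = 1.331): cos²i = 0.09645 → i = 71.907°, r = 45.575°, D_min = 230.365°, rainbow angle = 50.365°.
Angular width = |52.966° − 50.365°| = 2.601°.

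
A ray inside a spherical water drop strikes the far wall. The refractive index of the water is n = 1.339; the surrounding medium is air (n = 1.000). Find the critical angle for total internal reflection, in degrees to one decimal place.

48.3°

sin θ_c = n_air / n = 1.000 / 1.339 = 0.7468.
θ_c = arcsin(0.7468) = 48.32°.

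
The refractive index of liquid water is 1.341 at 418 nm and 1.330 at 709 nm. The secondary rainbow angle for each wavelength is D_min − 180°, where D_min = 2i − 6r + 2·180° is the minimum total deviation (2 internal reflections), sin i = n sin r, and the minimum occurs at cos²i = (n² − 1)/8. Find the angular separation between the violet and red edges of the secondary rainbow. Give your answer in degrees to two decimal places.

2.86°

At 418 nm (n = 1.341): cos²i = 0.09979 → i = 71.586°, r = 45.034°, D_min = 232.966°, rainbow angle = 52.966°.
At 709 nm (n = 1.330): cos²i = 0.09611 → i = 71.940°, r = 45.630°, D_min = 230.101°, rainbow angle = 50.101°.
Angular width = |52.966° − 50.101°| = 2.865°.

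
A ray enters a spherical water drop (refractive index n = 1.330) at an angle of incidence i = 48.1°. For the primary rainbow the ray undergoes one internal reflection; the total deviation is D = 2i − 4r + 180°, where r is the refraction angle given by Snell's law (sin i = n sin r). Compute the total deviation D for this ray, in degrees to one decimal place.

140.1°

sin r = sin 48.1° / 1.330 = 0.7443/1.330 = 0.5596; r = 34.03°.
D = 2·48.1° − 4·34.03° + 180° = 96.20° − 136.12° + 180° = 140.08°.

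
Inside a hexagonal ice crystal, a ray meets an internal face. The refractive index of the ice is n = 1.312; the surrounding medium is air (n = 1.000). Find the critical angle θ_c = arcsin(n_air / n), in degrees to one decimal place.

49.7°

sin θ_c = n_air / n = 1.000 / 1.312 = 0.7622.
θ_c = arcsin(0.7622) = 49.66°.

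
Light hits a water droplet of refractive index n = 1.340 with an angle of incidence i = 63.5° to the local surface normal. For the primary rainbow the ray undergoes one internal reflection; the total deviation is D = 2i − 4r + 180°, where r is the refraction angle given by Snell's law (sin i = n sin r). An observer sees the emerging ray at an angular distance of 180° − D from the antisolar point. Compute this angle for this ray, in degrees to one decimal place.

40.6°

sin r = sin 63.5° / 1.340 = 0.8949/1.340 = 0.6679; r = 41.90°.
D = 2·63.5° − 4·41.90° + 180° = 127.00° − 167.61° + 180° = 139.39°.
Angle from antisolar point = 180° − D = 40.61°.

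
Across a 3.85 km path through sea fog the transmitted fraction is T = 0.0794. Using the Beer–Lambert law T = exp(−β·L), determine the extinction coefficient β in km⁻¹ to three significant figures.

Beer–Lambert: T = exp(−βL) ⇒ β = −ln(T)/L = −ln(0.0794)/3.85 = 2.5333/3.85 = 0.658 km⁻¹.

0.658 km⁻¹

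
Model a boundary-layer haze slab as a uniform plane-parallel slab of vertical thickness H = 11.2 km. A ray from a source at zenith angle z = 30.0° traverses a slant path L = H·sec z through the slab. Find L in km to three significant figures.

12.9 km

sec z = 1/cos 30.0° = 1.1547.
L = 11.2 × 1.1547 = 12.933 km.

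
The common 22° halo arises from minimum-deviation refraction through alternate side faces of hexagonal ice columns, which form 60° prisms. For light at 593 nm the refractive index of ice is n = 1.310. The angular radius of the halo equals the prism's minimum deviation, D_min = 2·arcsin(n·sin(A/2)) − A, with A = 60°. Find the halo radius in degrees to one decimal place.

n·sin(A/2) = 1.310 × sin 30° = 1.310 × 0.5000 = 0.6550.
D_min = 2·arcsin(0.6550) − 60° = 2 × 40.920° − 60° = 21.839°.

21.8°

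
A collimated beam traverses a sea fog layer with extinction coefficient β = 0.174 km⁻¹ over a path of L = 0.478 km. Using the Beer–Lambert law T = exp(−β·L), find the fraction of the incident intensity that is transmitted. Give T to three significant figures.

τ = β·L = 0.174 × 0.478 = 0.0832.
T = exp(−0.0832) = 0.9202.

0.920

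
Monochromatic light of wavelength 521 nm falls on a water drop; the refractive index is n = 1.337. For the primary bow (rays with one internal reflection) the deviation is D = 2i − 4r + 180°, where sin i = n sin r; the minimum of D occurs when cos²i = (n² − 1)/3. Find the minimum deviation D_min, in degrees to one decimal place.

cos²i = (1.78757 − 1)/3 = 0.26252; i = arccos(0.51237) = 59.178°.
sin r = sin 59.178°/1.337 = 0.64231; r = 39.964°.
D_min = 2·59.178° − 4·39.964° + 180° = 138.500°.

138.5°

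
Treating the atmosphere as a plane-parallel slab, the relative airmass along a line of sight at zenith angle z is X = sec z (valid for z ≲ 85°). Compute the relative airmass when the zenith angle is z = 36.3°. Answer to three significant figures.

X = sec z = 1/cos 36.3° = 1/0.8059 = 1.2408.

1.24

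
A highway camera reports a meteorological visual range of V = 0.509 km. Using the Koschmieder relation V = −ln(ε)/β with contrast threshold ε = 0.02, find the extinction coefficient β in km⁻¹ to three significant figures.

7.69 km⁻¹

β = −ln(0.02) / V = 3.912 / 0.509 = 7.6857 km⁻¹.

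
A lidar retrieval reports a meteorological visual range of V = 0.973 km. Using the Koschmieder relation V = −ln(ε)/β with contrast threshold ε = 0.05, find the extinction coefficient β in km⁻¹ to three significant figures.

3.08 km⁻¹

β = −ln(0.05) / V = 2.996 / 0.973 = 3.0789 km⁻¹.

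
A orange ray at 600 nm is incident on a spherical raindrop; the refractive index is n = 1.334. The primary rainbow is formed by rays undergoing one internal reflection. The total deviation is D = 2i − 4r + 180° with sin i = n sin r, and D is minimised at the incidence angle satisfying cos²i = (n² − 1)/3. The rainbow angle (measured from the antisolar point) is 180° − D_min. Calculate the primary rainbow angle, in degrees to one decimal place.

cos²i = (1.77956 − 1)/3 = 0.25985; i = arccos(0.50976) = 59.352°.
sin r = sin 59.352°/1.334 = 0.64492; r = 40.159°.
D_min = 2·59.352° − 4·40.159° + 180° = 138.067°.
Rainbow angle = 180° − D_min = 41.933°.

41.9°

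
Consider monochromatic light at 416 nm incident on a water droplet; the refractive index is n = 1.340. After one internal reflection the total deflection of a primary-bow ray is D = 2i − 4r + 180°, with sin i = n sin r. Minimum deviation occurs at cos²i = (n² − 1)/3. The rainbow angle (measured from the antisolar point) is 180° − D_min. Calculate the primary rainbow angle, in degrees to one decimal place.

41.1°

cos²i = (1.79560 − 1)/3 = 0.26520; i = arccos(0.51498) = 59.004°.
sin r = sin 59.004°/1.340 = 0.63971; r = 39.770°.
D_min = 2·59.004° − 4·39.770° + 180° = 138.929°.
Rainbow angle = 180° − D_min = 41.071°.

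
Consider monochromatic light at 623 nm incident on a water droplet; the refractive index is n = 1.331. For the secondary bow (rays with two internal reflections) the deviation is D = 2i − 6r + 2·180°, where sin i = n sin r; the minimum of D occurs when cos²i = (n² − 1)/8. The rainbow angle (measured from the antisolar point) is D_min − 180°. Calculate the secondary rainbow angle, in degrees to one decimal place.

50.4°

cos²i = (1.77156 − 1)/8 = 0.09645; i = arccos(0.31056) = 71.907°.
sin r = sin 71.907°/1.331 = 0.71417; r = 45.575°.
D_min = 2·71.907° − 6·45.575° + 360° = 230.365°.
Rainbow angle = D_min − 180° = 50.365°.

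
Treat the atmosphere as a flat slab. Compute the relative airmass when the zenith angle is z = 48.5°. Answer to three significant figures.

1.51

X = sec z = 1/cos 48.5° = 1/0.6626 = 1.5092.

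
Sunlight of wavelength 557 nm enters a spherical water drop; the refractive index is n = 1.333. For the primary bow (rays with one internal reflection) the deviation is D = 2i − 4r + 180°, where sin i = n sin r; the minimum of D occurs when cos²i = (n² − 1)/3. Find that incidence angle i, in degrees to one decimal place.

59.4°

cos²i = (1.333² − 1)/3 = (1.77689 − 1)/3 = 0.25896.
cos i = 0.50888, so i = 59.410°.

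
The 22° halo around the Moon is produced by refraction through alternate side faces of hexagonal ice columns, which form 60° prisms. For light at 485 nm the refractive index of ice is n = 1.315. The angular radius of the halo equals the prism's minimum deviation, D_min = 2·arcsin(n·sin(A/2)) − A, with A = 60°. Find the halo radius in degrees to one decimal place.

22.2°

n·sin(A/2) = 1.315 × sin 30° = 1.315 × 0.5000 = 0.6575.
D_min = 2·arcsin(0.6575) − 60° = 2 × 41.109° − 60° = 22.219°.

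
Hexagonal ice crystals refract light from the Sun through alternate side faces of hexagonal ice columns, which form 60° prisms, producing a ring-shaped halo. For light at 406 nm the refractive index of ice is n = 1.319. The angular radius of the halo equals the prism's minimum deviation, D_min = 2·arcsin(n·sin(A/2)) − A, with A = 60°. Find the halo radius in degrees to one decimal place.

22.5°

n·sin(A/2) = 1.319 × sin 30° = 1.319 × 0.5000 = 0.6595.
D_min = 2·arcsin(0.6595) − 60° = 2 × 41.262° − 60° = 22.524°.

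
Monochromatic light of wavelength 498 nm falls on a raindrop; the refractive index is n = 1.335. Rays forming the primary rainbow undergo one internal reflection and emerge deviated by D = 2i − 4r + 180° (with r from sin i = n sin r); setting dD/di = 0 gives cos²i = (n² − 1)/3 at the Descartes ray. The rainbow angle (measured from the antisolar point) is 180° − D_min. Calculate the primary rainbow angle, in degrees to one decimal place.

41.8°

cos²i = (1.78222 − 1)/3 = 0.26074; i = arccos(0.51063) = 59.294°.
sin r = sin 59.294°/1.335 = 0.64405; r = 40.094°.
D_min = 2·59.294° − 4·40.094° + 180° = 138.212°.
Rainbow angle = 180° − D_min = 41.788°.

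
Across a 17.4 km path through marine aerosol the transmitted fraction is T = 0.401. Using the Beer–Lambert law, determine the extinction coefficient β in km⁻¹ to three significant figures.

0.0525 km⁻¹

Beer–Lambert: T = exp(−βL) ⇒ β = −ln(T)/L = −ln(0.401)/17.4 = 0.9138/17.4 = 0.05252 km⁻¹.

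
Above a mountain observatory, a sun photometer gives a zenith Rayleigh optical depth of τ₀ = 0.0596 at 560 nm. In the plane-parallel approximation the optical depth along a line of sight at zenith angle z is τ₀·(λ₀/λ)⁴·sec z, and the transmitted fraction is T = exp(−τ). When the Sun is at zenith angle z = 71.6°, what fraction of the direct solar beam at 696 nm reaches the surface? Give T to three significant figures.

sec 71.6° = 3.1681.
τ = 0.0596 × (560/696)⁴ × 3.1681 = 0.0596 × 0.4191 × 3.1681 = 0.0791.
T = exp(−0.0791) = 0.9239.

0.924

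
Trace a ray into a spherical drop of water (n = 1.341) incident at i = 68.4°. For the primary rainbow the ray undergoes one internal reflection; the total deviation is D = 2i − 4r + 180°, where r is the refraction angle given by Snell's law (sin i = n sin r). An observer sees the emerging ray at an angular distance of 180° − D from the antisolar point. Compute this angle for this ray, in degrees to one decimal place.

sin r = sin 68.4° / 1.341 = 0.9298/1.341 = 0.6933; r = 43.90°.
D = 2·68.4° − 4·43.90° + 180° = 136.80° − 175.58° + 180° = 141.22°.
Angle from antisolar point = 180° − D = 38.78°.

38.8°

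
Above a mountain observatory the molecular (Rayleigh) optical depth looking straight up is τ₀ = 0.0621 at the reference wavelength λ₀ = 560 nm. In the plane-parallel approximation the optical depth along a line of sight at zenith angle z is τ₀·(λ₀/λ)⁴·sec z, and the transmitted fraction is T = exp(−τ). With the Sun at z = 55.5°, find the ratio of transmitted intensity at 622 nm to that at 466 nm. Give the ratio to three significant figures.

Airmass: sec 55.5° = 1.7655.
τ(622 nm) = 0.0621 × (560/622)⁴ × 1.7655 = 0.0621 × 0.6570 × 1.7655 = 0.0720.
τ(466 nm) = 0.0621 × (560/466)⁴ × 1.7655 = 0.0621 × 2.0855 × 1.7655 = 0.2287.
T(622)/T(466) = exp(τ_B − τ_A) = exp(0.1566) = 1.1695.

1.17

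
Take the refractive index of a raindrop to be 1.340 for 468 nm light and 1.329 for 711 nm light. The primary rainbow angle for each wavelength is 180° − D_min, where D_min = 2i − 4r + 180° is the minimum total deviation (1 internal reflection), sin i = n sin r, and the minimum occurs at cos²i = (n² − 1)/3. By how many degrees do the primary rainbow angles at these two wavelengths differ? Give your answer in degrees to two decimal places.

1.59°

At 468 nm (n = 1.340): cos²i = 0.26520 → i = 59.004°, r = 39.770°, D_min = 138.929°, rainbow angle = 41.071°.
At 711 nm (n = 1.329): cos²i = 0.25541 → i = 59.643°, r = 40.487°, D_min = 137.337°, rainbow angle = 42.663°.
Angular width = |41.071° − 42.663°| = 1.592°.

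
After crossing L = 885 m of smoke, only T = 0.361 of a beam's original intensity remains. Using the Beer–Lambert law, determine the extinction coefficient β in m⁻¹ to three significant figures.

0.00115 m⁻¹

Beer–Lambert: T = exp(−βL) ⇒ β = −ln(T)/L = −ln(0.361)/885 = 1.0189/885 = 0.001151 m⁻¹.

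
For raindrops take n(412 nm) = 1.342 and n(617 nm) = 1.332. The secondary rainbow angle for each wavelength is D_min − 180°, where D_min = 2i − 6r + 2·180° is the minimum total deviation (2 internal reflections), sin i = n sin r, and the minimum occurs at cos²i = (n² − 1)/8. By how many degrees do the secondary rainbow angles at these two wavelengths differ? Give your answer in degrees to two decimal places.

2.59°

At 412 nm (n = 1.342): cos²i = 0.10012 → i = 71.554°, r = 44.981°, D_min = 233.222°, rainbow angle = 53.222°.
At 617 nm (n = 1.332): cos²i = 0.09678 → i = 71.875°, r = 45.520°, D_min = 230.628°, rainbow angle = 50.628°.
Angular width = |53.222° − 50.628°| = 2.594°.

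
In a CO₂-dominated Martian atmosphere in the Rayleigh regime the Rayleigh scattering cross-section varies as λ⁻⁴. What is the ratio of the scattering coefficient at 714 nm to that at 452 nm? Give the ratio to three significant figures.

Rayleigh scattering ∝ λ⁻⁴, so the ratio of coefficients is the inverse fourth power of the wavelength ratio.
σ(714)/σ(452) = (452/714)⁴ = (0.6331)⁴ = 0.1606.

0.161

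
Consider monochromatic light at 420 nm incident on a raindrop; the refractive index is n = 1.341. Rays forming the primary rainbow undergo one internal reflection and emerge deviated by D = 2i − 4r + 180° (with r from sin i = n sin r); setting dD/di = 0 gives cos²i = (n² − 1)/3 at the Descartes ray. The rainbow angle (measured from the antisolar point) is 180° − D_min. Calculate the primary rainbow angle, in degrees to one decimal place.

40.9°

cos²i = (1.79828 − 1)/3 = 0.26609; i = arccos(0.51584) = 58.946°.
sin r = sin 58.946°/1.341 = 0.63884; r = 39.705°.
D_min = 2·58.946° − 4·39.705° + 180° = 139.071°.
Rainbow angle = 180° − D_min = 40.929°.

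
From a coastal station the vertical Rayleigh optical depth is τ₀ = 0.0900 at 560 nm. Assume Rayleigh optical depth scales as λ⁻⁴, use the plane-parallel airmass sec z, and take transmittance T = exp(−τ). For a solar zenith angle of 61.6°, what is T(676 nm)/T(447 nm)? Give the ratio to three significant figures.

1.46

Airmass: sec 61.6° = 2.1025.
τ(676 nm) = 0.0900 × (560/676)⁴ × 2.1025 = 0.0900 × 0.4709 × 2.1025 = 0.0891.
τ(447 nm) = 0.0900 × (560/447)⁴ × 2.1025 = 0.0900 × 2.4633 × 2.1025 = 0.4661.
T(676)/T(447) = exp(τ_B − τ_A) = exp(0.3770) = 1.4579.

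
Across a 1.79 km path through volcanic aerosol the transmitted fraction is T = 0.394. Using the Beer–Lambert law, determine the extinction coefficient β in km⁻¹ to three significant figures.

0.520 km⁻¹

Beer–Lambert: T = exp(−βL) ⇒ β = −ln(T)/L = −ln(0.394)/1.79 = 0.9314/1.79 = 0.5203 km⁻¹.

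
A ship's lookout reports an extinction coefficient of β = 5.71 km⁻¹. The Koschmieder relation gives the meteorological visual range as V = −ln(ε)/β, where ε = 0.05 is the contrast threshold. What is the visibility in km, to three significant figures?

V = −ln(0.05) / 5.71 = 2.996 / 5.71 = 0.5246 km.

0.525 km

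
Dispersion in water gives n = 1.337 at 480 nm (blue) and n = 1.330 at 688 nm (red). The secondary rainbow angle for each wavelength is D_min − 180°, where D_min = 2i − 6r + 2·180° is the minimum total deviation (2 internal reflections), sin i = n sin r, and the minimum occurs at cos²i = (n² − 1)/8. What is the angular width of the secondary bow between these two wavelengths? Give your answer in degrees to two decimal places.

At 480 nm (n = 1.337): cos²i = 0.09845 → i = 71.714°, r = 45.249°, D_min = 231.934°, rainbow angle = 51.934°.
At 688 nm (n = 1.330): cos²i = 0.09611 → i = 71.940°, r = 45.630°, D_min = 230.101°, rainbow angle = 50.101°.
Angular width = |51.934° − 50.101°| = 1.832°.

1.83°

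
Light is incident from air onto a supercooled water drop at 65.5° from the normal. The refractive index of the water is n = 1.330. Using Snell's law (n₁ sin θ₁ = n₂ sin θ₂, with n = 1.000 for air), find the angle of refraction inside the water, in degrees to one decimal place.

43.2°

Snell: sin θ_r = sin θ_i / n = sin 65.5° / 1.330 = 0.9100 / 1.330 = 0.6842.
θ_r = arcsin(0.6842) = 43.17°.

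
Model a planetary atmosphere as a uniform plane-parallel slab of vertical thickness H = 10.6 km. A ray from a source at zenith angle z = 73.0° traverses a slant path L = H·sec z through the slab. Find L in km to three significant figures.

36.3 km

sec z = 1/cos 73.0° = 3.4203.
L = 10.6 × 3.4203 = 36.255 km.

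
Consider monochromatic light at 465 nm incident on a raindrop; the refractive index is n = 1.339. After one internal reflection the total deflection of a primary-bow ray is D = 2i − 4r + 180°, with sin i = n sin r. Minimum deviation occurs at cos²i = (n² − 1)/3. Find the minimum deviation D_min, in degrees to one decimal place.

138.8°

cos²i = (1.79292 − 1)/3 = 0.26431; i = arccos(0.51411) = 59.062°.
sin r = sin 59.062°/1.339 = 0.64057; r = 39.834°.
D_min = 2·59.062° − 4·39.834° + 180° = 138.786°.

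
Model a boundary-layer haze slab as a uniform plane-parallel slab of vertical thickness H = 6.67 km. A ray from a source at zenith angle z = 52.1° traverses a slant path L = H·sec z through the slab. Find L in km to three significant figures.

sec z = 1/cos 52.1° = 1.6279.
L = 6.67 × 1.6279 = 10.858 km.

10.9 km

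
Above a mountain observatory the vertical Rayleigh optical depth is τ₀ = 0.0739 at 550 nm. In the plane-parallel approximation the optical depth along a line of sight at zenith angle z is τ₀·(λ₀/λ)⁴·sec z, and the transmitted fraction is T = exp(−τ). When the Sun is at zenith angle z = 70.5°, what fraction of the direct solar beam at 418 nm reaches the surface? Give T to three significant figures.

0.515

sec 70.5° = 2.9957.
τ = 0.0739 × (550/418)⁴ × 2.9957 = 0.0739 × 2.9974 × 2.9957 = 0.6636.
T = exp(−0.6636) = 0.5150.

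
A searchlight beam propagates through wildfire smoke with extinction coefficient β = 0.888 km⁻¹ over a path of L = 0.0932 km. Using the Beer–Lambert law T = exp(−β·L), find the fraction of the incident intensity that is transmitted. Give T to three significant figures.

τ = β·L = 0.888 × 0.0932 = 0.0828.
T = exp(−0.0828) = 0.9206.

0.921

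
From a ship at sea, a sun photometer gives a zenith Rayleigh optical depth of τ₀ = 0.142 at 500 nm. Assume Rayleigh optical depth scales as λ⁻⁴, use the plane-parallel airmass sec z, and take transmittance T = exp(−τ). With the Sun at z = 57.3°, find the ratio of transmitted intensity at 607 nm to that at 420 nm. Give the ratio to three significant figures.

Airmass: sec 57.3° = 1.8510.
τ(607 nm) = 0.142 × (500/607)⁴ × 1.8510 = 0.142 × 0.4604 × 1.8510 = 0.1210.
τ(420 nm) = 0.142 × (500/420)⁴ × 1.8510 = 0.142 × 2.0086 × 1.8510 = 0.5279.
T(607)/T(420) = exp(τ_B − τ_A) = exp(0.4069) = 1.5022.

1.50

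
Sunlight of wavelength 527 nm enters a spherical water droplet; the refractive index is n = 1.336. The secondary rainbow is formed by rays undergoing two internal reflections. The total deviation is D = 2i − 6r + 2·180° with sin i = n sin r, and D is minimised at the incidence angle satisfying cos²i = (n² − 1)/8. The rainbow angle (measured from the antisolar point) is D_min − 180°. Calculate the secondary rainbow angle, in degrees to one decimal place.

cos²i = (1.78490 − 1)/8 = 0.09811; i = arccos(0.31323) = 71.746°.
sin r = sin 71.746°/1.336 = 0.71084; r = 45.303°.
D_min = 2·71.746° − 6·45.303° + 360° = 231.674°.
Rainbow angle = D_min − 180° = 51.674°.

51.7°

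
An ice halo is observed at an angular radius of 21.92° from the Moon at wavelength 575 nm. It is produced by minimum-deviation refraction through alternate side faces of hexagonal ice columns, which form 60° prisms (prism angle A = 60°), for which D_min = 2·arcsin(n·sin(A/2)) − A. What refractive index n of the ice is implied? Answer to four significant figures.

Rearranging: n = sin((D_min + A)/2) / sin(A/2).
(D_min + A)/2 = (21.92° + 60°)/2 = 40.960°.
n = sin 40.960° / sin 30° = 0.6555 / 0.5000 = 1.3111.

1.311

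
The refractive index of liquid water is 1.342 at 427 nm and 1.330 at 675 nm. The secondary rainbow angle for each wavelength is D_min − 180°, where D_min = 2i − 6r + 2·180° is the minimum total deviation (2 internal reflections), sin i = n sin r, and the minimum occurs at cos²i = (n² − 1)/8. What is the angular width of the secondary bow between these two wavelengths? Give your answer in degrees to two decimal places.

3.12°

At 427 nm (n = 1.342): cos²i = 0.10012 → i = 71.554°, r = 44.981°, D_min = 233.222°, rainbow angle = 53.222°.
At 675 nm (n = 1.330): cos²i = 0.09611 → i = 71.940°, r = 45.630°, D_min = 230.101°, rainbow angle = 50.101°.
Angular width = |53.222° − 50.101°| = 3.121°.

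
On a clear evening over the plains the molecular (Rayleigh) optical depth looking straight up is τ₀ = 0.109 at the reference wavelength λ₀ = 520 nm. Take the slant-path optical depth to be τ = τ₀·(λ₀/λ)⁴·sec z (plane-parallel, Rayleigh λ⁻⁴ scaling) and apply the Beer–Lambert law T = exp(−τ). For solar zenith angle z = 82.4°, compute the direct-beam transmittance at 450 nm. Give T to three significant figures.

sec 82.4° = 7.5611.
τ = 0.109 × (520/450)⁴ × 7.5611 = 0.109 × 1.7830 × 7.5611 = 1.4695.
T = exp(−1.4695) = 0.2300.

0.230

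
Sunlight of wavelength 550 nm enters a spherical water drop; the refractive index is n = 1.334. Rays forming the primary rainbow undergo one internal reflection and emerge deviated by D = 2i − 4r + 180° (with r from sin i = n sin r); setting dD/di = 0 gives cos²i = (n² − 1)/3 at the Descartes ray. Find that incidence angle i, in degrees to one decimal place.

cos²i = (1.334² − 1)/3 = (1.77956 − 1)/3 = 0.25985.
cos i = 0.50976, so i = 59.352°.

59.4°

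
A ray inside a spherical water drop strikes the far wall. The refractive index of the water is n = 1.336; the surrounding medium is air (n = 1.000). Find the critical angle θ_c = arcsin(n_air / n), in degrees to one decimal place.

sin θ_c = n_air / n = 1.000 / 1.336 = 0.7485.
θ_c = arcsin(0.7485) = 48.46°.

48.5°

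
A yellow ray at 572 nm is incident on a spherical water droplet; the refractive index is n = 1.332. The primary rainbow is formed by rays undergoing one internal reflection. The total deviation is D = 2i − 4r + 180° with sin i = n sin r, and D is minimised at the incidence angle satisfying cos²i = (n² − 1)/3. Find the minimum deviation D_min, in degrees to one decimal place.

137.8°

cos²i = (1.77422 − 1)/3 = 0.25807; i = arccos(0.50801) = 59.469°.
sin r = sin 59.469°/1.332 = 0.64666; r = 40.290°.
D_min = 2·59.469° − 4·40.290° + 180° = 137.776°.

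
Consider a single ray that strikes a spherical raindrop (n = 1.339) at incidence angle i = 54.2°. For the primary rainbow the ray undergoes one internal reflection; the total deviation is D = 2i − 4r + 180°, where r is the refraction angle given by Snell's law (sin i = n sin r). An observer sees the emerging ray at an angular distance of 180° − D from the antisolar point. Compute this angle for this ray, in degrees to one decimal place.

40.7°

sin r = sin 54.2° / 1.339 = 0.8111/1.339 = 0.6057; r = 37.28°.
D = 2·54.2° − 4·37.28° + 180° = 108.40° − 149.12° + 180° = 139.28°.
Angle from antisolar point = 180° − D = 40.72°.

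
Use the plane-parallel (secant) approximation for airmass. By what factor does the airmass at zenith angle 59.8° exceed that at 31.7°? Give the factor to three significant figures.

X(59.8°)/X(31.7°) = sec 59.8° / sec 31.7° = cos 31.7° / cos 59.8° = 0.8508/0.5030 = 1.6914.

1.69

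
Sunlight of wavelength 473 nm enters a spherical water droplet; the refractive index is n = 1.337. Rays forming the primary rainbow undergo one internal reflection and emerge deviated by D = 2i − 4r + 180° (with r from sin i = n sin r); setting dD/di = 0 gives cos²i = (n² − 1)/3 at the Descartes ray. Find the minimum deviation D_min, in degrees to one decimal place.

138.5°

cos²i = (1.78757 − 1)/3 = 0.26252; i = arccos(0.51237) = 59.178°.
sin r = sin 59.178°/1.337 = 0.64231; r = 39.964°.
D_min = 2·59.178° − 4·39.964° + 180° = 138.500°.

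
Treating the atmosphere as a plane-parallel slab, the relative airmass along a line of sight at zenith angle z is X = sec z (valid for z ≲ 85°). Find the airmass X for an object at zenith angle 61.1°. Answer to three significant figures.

X = sec z = 1/cos 61.1° = 1/0.4833 = 2.0692.

2.07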